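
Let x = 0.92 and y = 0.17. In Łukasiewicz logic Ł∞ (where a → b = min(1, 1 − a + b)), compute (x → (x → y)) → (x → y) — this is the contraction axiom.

x → y = min(1, 1 − 0.92 + 0.17) = min(1, 0.25) = 0.25
x → (x → y) = min(1, 1 − 0.92 + 0.25) = min(1, 0.33) = 0.33
(x → (x → y)) → (x → y) = min(1, 1 − 0.33 + 0.25) = min(1, 0.92) = 0.92
(The value 0.92 < 1 shows this instance is not satisfied; fails in Ł∞ (the t-norm is not idempotent).)

0.92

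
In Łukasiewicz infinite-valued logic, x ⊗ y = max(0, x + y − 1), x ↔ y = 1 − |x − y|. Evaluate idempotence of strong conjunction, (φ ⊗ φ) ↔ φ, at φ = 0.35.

0.65

φ ⊗ φ = max(0, 0.35 + 0.35 − 1) = max(0, -0.30) = 0.00
(φ ⊗ φ) ↔ φ = 1 − |0.00 − 0.35| = 1 − 0.35 = 0.65
(The value 0.65 < 1 shows this instance is not satisfied; fails in Ł∞ since a ⊗ a = max(0, 2a−1) ≠ a in general.)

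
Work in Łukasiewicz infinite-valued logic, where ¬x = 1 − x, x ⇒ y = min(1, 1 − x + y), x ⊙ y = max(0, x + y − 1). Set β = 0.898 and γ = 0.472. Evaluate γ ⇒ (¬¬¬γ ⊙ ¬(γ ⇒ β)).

¬γ = 1 − 0.472 = 0.528
¬¬γ = 1 − 0.528 = 0.472
¬¬¬γ = 1 − 0.472 = 0.528
γ ⇒ β = min(1, 1 − 0.472 + 0.898) = min(1, 1.426) = 1.000
¬(γ ⇒ β) = 1 − 1.000 = 0.000
¬¬¬γ ⊙ ¬(γ ⇒ β) = max(0, 0.528 + 0.000 − 1) = max(0, -0.472) = 0.000
γ ⇒ (¬¬¬γ ⊙ ¬(γ ⇒ β)) = min(1, 1 − 0.472 + 0.000) = min(1, 0.528) = 0.528

0.528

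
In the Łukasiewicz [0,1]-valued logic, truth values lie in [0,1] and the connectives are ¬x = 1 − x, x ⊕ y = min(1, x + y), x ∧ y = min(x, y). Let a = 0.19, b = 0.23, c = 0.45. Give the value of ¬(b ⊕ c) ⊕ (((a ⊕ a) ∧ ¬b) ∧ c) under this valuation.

b ⊕ c = min(1, 0.23 + 0.45) = min(1, 0.68) = 0.68
¬(b ⊕ c) = 1 − 0.68 = 0.32
a ⊕ a = min(1, 0.19 + 0.19) = min(1, 0.38) = 0.38
¬b = 1 − 0.23 = 0.77
(a ⊕ a) ∧ ¬b = min(0.38, 0.77) = 0.38
((a ⊕ a) ∧ ¬b) ∧ c = min(0.38, 0.45) = 0.38
¬(b ⊕ c) ⊕ (((a ⊕ a) ∧ ¬b) ∧ c) = min(1, 0.32 + 0.38) = min(1, 0.70) = 0.70

0.70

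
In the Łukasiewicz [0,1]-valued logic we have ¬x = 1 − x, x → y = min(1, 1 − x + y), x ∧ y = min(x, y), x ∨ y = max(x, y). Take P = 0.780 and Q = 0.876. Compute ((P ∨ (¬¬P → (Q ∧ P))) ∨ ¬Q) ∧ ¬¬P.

0.780

¬P = 1 − 0.780 = 0.220
¬¬P = 1 − 0.220 = 0.780
Q ∧ P = min(0.876, 0.780) = 0.780
¬¬P → (Q ∧ P) = min(1, 1 − 0.780 + 0.780) = min(1, 1.000) = 1.000
P ∨ (¬¬P → (Q ∧ P)) = max(0.780, 1.000) = 1.000
¬Q = 1 − 0.876 = 0.124
(P ∨ (¬¬P → (Q ∧ P))) ∨ ¬Q = max(1.000, 0.124) = 1.000
((P ∨ (¬¬P → (Q ∧ P))) ∨ ¬Q) ∧ ¬¬P = min(1.000, 0.780) = 0.780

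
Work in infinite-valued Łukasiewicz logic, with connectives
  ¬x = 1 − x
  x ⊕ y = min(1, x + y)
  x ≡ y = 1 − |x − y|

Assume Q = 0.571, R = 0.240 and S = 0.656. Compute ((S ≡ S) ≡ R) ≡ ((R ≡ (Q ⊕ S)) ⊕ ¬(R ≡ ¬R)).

0.480

S ≡ S = 1 − |0.656 − 0.656| = 1 − 0.000 = 1.000
(S ≡ S) ≡ R = 1 − |1.000 − 0.240| = 1 − 0.760 = 0.240
Q ⊕ S = min(1, 0.571 + 0.656) = min(1, 1.227) = 1.000
R ≡ (Q ⊕ S) = 1 − |0.240 − 1.000| = 1 − 0.760 = 0.240
¬R = 1 − 0.240 = 0.760
R ≡ ¬R = 1 − |0.240 − 0.760| = 1 − 0.520 = 0.480
¬(R ≡ ¬R) = 1 − 0.480 = 0.520
(R ≡ (Q ⊕ S)) ⊕ ¬(R ≡ ¬R) = min(1, 0.240 + 0.520) = min(1, 0.760) = 0.760
((S ≡ S) ≡ R) ≡ ((R ≡ (Q ⊕ S)) ⊕ ¬(R ≡ ¬R)) = 1 − |0.240 − 0.760| = 1 − 0.520 = 0.480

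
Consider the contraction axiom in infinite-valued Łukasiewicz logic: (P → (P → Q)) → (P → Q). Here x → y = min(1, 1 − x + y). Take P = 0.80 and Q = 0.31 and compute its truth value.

0.80

P → Q = min(1, 1 − 0.80 + 0.31) = min(1, 0.51) = 0.51
P → (P → Q) = min(1, 1 − 0.80 + 0.51) = min(1, 0.71) = 0.71
(P → (P → Q)) → (P → Q) = min(1, 1 − 0.71 + 0.51) = min(1, 0.80) = 0.80
(The value 0.80 < 1 shows this instance is not satisfied; fails in Ł∞ (the t-norm is not idempotent).)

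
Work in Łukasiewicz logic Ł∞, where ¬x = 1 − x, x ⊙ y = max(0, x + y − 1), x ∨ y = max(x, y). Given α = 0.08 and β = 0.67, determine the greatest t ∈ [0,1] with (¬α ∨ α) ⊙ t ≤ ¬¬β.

0.75

¬α = 1 − 0.08 = 0.92
¬α ∨ α = max(0.92, 0.08) = 0.92
So the left factor is ¬α ∨ α = 0.92.
¬β = 1 − 0.67 = 0.33
¬¬β = 1 − 0.33 = 0.67
So the right-hand bound is ¬¬β = 0.67.
The residuum of the Łukasiewicz t-norm gives the supremum: min(1, 1 − 0.92 + 0.67).
1 − 0.92 + 0.67 = 0.75, so t = min(1, 0.75) = 0.75.
Check: 0.92 ⊙ 0.75 = max(0, 0.67) = 0.67 ≤ 0.67.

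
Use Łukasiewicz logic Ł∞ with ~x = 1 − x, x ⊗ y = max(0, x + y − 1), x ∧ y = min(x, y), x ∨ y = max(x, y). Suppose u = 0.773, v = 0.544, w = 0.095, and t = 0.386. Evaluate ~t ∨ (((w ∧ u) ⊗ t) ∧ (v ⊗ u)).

~t = 1 − 0.386 = 0.614
w ∧ u = min(0.095, 0.773) = 0.095
(w ∧ u) ⊗ t = max(0, 0.095 + 0.386 − 1) = max(0, -0.519) = 0.000
v ⊗ u = max(0, 0.544 + 0.773 − 1) = max(0, 0.317) = 0.317
((w ∧ u) ⊗ t) ∧ (v ⊗ u) = min(0.000, 0.317) = 0.000
~t ∨ (((w ∧ u) ⊗ t) ∧ (v ⊗ u)) = max(0.614, 0.000) = 0.614

0.614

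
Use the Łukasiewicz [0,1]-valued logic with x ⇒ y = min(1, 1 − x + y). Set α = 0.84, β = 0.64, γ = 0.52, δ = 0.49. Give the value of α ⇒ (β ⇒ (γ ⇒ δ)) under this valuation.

γ ⇒ δ = min(1, 1 − 0.52 + 0.49) = min(1, 0.97) = 0.97
β ⇒ (γ ⇒ δ) = min(1, 1 − 0.64 + 0.97) = min(1, 1.33) = 1.00
α ⇒ (β ⇒ (γ ⇒ δ)) = min(1, 1 − 0.84 + 1.00) = min(1, 1.16) = 1.00

1.00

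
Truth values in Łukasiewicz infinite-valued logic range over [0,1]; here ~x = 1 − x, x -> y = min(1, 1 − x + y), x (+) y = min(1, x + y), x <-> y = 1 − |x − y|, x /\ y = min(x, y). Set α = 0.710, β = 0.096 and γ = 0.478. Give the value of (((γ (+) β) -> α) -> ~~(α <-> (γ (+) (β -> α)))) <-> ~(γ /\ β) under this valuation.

0.806

γ (+) β = min(1, 0.478 + 0.096) = min(1, 0.574) = 0.574
(γ (+) β) -> α = min(1, 1 − 0.574 + 0.710) = min(1, 1.136) = 1.000
β -> α = min(1, 1 − 0.096 + 0.710) = min(1, 1.614) = 1.000
γ (+) (β -> α) = min(1, 0.478 + 1.000) = min(1, 1.478) = 1.000
α <-> (γ (+) (β -> α)) = 1 − |0.710 − 1.000| = 1 − 0.290 = 0.710
~(α <-> (γ (+) (β -> α))) = 1 − 0.710 = 0.290
~~(α <-> (γ (+) (β -> α))) = 1 − 0.290 = 0.710
((γ (+) β) -> α) -> ~~(α <-> (γ (+) (β -> α))) = min(1, 1 − 1.000 + 0.710) = min(1, 0.710) = 0.710
γ /\ β = min(0.478, 0.096) = 0.096
~(γ /\ β) = 1 − 0.096 = 0.904
(((γ (+) β) -> α) -> ~~(α <-> (γ (+) (β -> α)))) <-> ~(γ /\ β) = 1 − |0.710 − 0.904| = 1 − 0.194 = 0.806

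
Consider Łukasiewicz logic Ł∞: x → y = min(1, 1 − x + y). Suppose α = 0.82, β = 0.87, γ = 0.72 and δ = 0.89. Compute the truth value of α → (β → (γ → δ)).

γ → δ = min(1, 1 − 0.72 + 0.89) = min(1, 1.17) = 1.00
β → (γ → δ) = min(1, 1 − 0.87 + 1.00) = min(1, 1.13) = 1.00
α → (β → (γ → δ)) = min(1, 1 − 0.82 + 1.00) = min(1, 1.18) = 1.00

1.00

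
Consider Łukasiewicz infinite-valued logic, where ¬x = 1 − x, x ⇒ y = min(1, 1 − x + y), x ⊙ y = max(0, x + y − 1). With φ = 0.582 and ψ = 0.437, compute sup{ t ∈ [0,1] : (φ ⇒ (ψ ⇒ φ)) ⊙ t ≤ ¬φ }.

ψ ⇒ φ = min(1, 1 − 0.437 + 0.582) = min(1, 1.145) = 1.000
φ ⇒ (ψ ⇒ φ) = min(1, 1 − 0.582 + 1.000) = min(1, 1.418) = 1.000
So the left factor is φ ⇒ (ψ ⇒ φ) = 1.000.
¬φ = 1 − 0.582 = 0.418
So the right-hand bound is ¬φ = 0.418.
The residuum of the Łukasiewicz t-norm gives the supremum: min(1, 1 − 1.000 + 0.418).
1 − 1.000 + 0.418 = 0.418, so t = min(1, 0.418) = 0.418.
Check: 1.000 ⊙ 0.418 = max(0, 0.418) = 0.418 ≤ 0.418.

0.418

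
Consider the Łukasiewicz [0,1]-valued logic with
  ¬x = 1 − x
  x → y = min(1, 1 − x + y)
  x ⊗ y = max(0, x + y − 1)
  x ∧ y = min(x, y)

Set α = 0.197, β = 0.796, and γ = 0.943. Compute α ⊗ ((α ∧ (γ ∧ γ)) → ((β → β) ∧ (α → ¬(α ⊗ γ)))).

0.197

γ ∧ γ = min(0.943, 0.943) = 0.943
α ∧ (γ ∧ γ) = min(0.197, 0.943) = 0.197
β → β = min(1, 1 − 0.796 + 0.796) = min(1, 1.000) = 1.000
α ⊗ γ = max(0, 0.197 + 0.943 − 1) = max(0, 0.140) = 0.140
¬(α ⊗ γ) = 1 − 0.140 = 0.860
α → ¬(α ⊗ γ) = min(1, 1 − 0.197 + 0.860) = min(1, 1.663) = 1.000
(β → β) ∧ (α → ¬(α ⊗ γ)) = min(1.000, 1.000) = 1.000
(α ∧ (γ ∧ γ)) → ((β → β) ∧ (α → ¬(α ⊗ γ))) = min(1, 1 − 0.197 + 1.000) = min(1, 1.803) = 1.000
α ⊗ ((α ∧ (γ ∧ γ)) → ((β → β) ∧ (α → ¬(α ⊗ γ)))) = max(0, 0.197 + 1.000 − 1) = max(0, 0.197) = 0.197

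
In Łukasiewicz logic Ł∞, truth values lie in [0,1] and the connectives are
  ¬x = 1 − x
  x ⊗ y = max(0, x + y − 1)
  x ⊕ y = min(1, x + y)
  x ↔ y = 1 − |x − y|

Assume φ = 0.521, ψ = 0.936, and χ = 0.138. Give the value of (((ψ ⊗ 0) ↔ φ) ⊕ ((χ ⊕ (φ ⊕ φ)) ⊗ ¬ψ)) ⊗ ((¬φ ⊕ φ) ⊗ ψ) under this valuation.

0.479

ψ ⊗ 0 = max(0, 0.936 + 0.000 − 1) = max(0, -0.064) = 0.000
(ψ ⊗ 0) ↔ φ = 1 − |0.000 − 0.521| = 1 − 0.521 = 0.479
φ ⊕ φ = min(1, 0.521 + 0.521) = min(1, 1.042) = 1.000
χ ⊕ (φ ⊕ φ) = min(1, 0.138 + 1.000) = min(1, 1.138) = 1.000
¬ψ = 1 − 0.936 = 0.064
(χ ⊕ (φ ⊕ φ)) ⊗ ¬ψ = max(0, 1.000 + 0.064 − 1) = max(0, 0.064) = 0.064
((ψ ⊗ 0) ↔ φ) ⊕ ((χ ⊕ (φ ⊕ φ)) ⊗ ¬ψ) = min(1, 0.479 + 0.064) = min(1, 0.543) = 0.543
¬φ = 1 − 0.521 = 0.479
¬φ ⊕ φ = min(1, 0.479 + 0.521) = min(1, 1.000) = 1.000
(¬φ ⊕ φ) ⊗ ψ = max(0, 1.000 + 0.936 − 1) = max(0, 0.936) = 0.936
(((ψ ⊗ 0) ↔ φ) ⊕ ((χ ⊕ (φ ⊕ φ)) ⊗ ¬ψ)) ⊗ ((¬φ ⊕ φ) ⊗ ψ) = max(0, 0.543 + 0.936 − 1) = max(0, 0.479) = 0.479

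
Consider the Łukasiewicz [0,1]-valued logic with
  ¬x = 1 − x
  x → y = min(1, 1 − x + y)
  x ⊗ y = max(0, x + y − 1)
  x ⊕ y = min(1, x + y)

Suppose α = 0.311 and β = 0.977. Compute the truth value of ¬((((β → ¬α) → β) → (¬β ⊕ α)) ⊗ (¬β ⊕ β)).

0.666

¬α = 1 − 0.311 = 0.689
β → ¬α = min(1, 1 − 0.977 + 0.689) = min(1, 0.712) = 0.712
(β → ¬α) → β = min(1, 1 − 0.712 + 0.977) = min(1, 1.265) = 1.000
¬β = 1 − 0.977 = 0.023
¬β ⊕ α = min(1, 0.023 + 0.311) = min(1, 0.334) = 0.334
((β → ¬α) → β) → (¬β ⊕ α) = min(1, 1 − 1.000 + 0.334) = min(1, 0.334) = 0.334
¬β ⊕ β = min(1, 0.023 + 0.977) = min(1, 1.000) = 1.000
(((β → ¬α) → β) → (¬β ⊕ α)) ⊗ (¬β ⊕ β) = max(0, 0.334 + 1.000 − 1) = max(0, 0.334) = 0.334
¬((((β → ¬α) → β) → (¬β ⊕ α)) ⊗ (¬β ⊕ β)) = 1 − 0.334 = 0.666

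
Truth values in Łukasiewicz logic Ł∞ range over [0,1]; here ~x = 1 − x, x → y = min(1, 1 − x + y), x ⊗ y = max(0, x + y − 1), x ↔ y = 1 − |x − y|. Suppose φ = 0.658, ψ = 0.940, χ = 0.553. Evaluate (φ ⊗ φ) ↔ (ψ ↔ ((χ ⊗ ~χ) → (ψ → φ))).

φ ⊗ φ = max(0, 0.658 + 0.658 − 1) = max(0, 0.316) = 0.316
~χ = 1 − 0.553 = 0.447
χ ⊗ ~χ = max(0, 0.553 + 0.447 − 1) = max(0, 0.000) = 0.000
ψ → φ = min(1, 1 − 0.940 + 0.658) = min(1, 0.718) = 0.718
(χ ⊗ ~χ) → (ψ → φ) = min(1, 1 − 0.000 + 0.718) = min(1, 1.718) = 1.000
ψ ↔ ((χ ⊗ ~χ) → (ψ → φ)) = 1 − |0.940 − 1.000| = 1 − 0.060 = 0.940
(φ ⊗ φ) ↔ (ψ ↔ ((χ ⊗ ~χ) → (ψ → φ))) = 1 − |0.316 − 0.940| = 1 − 0.624 = 0.376

0.376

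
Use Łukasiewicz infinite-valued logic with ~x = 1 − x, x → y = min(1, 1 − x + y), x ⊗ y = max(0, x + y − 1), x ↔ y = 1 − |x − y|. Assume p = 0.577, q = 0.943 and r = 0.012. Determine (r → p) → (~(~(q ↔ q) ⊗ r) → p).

r → p = min(1, 1 − 0.012 + 0.577) = min(1, 1.565) = 1.000
q ↔ q = 1 − |0.943 − 0.943| = 1 − 0.000 = 1.000
~(q ↔ q) = 1 − 1.000 = 0.000
~(q ↔ q) ⊗ r = max(0, 0.000 + 0.012 − 1) = max(0, -0.988) = 0.000
~(~(q ↔ q) ⊗ r) = 1 − 0.000 = 1.000
~(~(q ↔ q) ⊗ r) → p = min(1, 1 − 1.000 + 0.577) = min(1, 0.577) = 0.577
(r → p) → (~(~(q ↔ q) ⊗ r) → p) = min(1, 1 − 1.000 + 0.577) = min(1, 0.577) = 0.577

0.577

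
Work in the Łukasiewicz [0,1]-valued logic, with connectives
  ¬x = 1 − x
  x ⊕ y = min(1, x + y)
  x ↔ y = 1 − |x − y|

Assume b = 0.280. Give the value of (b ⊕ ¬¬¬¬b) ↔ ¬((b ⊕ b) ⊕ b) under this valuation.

¬b = 1 − 0.280 = 0.720
¬¬b = 1 − 0.720 = 0.280
¬¬¬b = 1 − 0.280 = 0.720
¬¬¬¬b = 1 − 0.720 = 0.280
b ⊕ ¬¬¬¬b = min(1, 0.280 + 0.280) = min(1, 0.560) = 0.560
b ⊕ b = min(1, 0.280 + 0.280) = min(1, 0.560) = 0.560
(b ⊕ b) ⊕ b = min(1, 0.560 + 0.280) = min(1, 0.840) = 0.840
¬((b ⊕ b) ⊕ b) = 1 − 0.840 = 0.160
(b ⊕ ¬¬¬¬b) ↔ ¬((b ⊕ b) ⊕ b) = 1 − |0.560 − 0.160| = 1 − 0.400 = 0.600

0.600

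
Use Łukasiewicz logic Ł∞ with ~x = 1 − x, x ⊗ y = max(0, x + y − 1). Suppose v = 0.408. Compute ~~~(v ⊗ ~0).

~0 = 1 − 0.000 = 1.000
v ⊗ ~0 = max(0, 0.408 + 1.000 − 1) = max(0, 0.408) = 0.408
~(v ⊗ ~0) = 1 − 0.408 = 0.592
~~(v ⊗ ~0) = 1 − 0.592 = 0.408
~~~(v ⊗ ~0) = 1 − 0.408 = 0.592

0.592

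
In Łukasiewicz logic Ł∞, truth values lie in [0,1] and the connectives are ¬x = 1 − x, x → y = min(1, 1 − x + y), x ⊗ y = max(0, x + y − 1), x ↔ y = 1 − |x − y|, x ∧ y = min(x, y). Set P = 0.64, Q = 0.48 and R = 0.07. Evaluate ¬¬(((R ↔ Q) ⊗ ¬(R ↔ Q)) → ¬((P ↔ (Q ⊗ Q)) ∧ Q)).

1.00

R ↔ Q = 1 − |0.07 − 0.48| = 1 − 0.41 = 0.59
¬(R ↔ Q) = 1 − 0.59 = 0.41
(R ↔ Q) ⊗ ¬(R ↔ Q) = max(0, 0.59 + 0.41 − 1) = max(0, 0.00) = 0.00
Q ⊗ Q = max(0, 0.48 + 0.48 − 1) = max(0, -0.04) = 0.00
P ↔ (Q ⊗ Q) = 1 − |0.64 − 0.00| = 1 − 0.64 = 0.36
(P ↔ (Q ⊗ Q)) ∧ Q = min(0.36, 0.48) = 0.36
¬((P ↔ (Q ⊗ Q)) ∧ Q) = 1 − 0.36 = 0.64
((R ↔ Q) ⊗ ¬(R ↔ Q)) → ¬((P ↔ (Q ⊗ Q)) ∧ Q) = min(1, 1 − 0.00 + 0.64) = min(1, 1.64) = 1.00
¬(((R ↔ Q) ⊗ ¬(R ↔ Q)) → ¬((P ↔ (Q ⊗ Q)) ∧ Q)) = 1 − 1.00 = 0.00
¬¬(((R ↔ Q) ⊗ ¬(R ↔ Q)) → ¬((P ↔ (Q ⊗ Q)) ∧ Q)) = 1 − 0.00 = 1.00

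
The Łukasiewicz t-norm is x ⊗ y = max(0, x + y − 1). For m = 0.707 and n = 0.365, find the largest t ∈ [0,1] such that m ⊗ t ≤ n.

The residuum of the Łukasiewicz t-norm gives the supremum: min(1, 1 − 0.707 + 0.365).
1 − 0.707 + 0.365 = 0.658, so t = min(1, 0.658) = 0.658.
Check: 0.707 ⊗ 0.658 = max(0, 0.365) = 0.365 ≤ 0.365.

0.658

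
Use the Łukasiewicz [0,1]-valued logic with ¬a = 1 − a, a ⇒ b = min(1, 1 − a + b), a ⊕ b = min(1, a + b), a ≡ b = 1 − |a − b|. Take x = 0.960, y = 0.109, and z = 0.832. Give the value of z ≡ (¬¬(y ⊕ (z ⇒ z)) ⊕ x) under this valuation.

z ⇒ z = min(1, 1 − 0.832 + 0.832) = min(1, 1.000) = 1.000
y ⊕ (z ⇒ z) = min(1, 0.109 + 1.000) = min(1, 1.109) = 1.000
¬(y ⊕ (z ⇒ z)) = 1 − 1.000 = 0.000
¬¬(y ⊕ (z ⇒ z)) = 1 − 0.000 = 1.000
¬¬(y ⊕ (z ⇒ z)) ⊕ x = min(1, 1.000 + 0.960) = min(1, 1.960) = 1.000
z ≡ (¬¬(y ⊕ (z ⇒ z)) ⊕ x) = 1 − |0.832 − 1.000| = 1 − 0.168 = 0.832

0.832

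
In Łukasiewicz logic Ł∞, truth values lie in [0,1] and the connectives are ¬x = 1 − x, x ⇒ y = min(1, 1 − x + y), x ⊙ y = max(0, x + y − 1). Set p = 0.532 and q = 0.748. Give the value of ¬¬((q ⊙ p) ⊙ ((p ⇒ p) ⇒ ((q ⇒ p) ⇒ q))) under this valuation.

q ⊙ p = max(0, 0.748 + 0.532 − 1) = max(0, 0.280) = 0.280
p ⇒ p = min(1, 1 − 0.532 + 0.532) = min(1, 1.000) = 1.000
q ⇒ p = min(1, 1 − 0.748 + 0.532) = min(1, 0.784) = 0.784
(q ⇒ p) ⇒ q = min(1, 1 − 0.784 + 0.748) = min(1, 0.964) = 0.964
(p ⇒ p) ⇒ ((q ⇒ p) ⇒ q) = min(1, 1 − 1.000 + 0.964) = min(1, 0.964) = 0.964
(q ⊙ p) ⊙ ((p ⇒ p) ⇒ ((q ⇒ p) ⇒ q)) = max(0, 0.280 + 0.964 − 1) = max(0, 0.244) = 0.244
¬((q ⊙ p) ⊙ ((p ⇒ p) ⇒ ((q ⇒ p) ⇒ q))) = 1 − 0.244 = 0.756
¬¬((q ⊙ p) ⊙ ((p ⇒ p) ⇒ ((q ⇒ p) ⇒ q))) = 1 − 0.756 = 0.244

0.244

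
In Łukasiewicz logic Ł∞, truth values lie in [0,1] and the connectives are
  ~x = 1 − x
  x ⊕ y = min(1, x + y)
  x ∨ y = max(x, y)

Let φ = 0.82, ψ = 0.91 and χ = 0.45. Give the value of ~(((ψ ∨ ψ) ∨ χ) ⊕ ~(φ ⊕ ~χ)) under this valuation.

0.09

ψ ∨ ψ = max(0.91, 0.91) = 0.91
(ψ ∨ ψ) ∨ χ = max(0.91, 0.45) = 0.91
~χ = 1 − 0.45 = 0.55
φ ⊕ ~χ = min(1, 0.82 + 0.55) = min(1, 1.37) = 1.00
~(φ ⊕ ~χ) = 1 − 1.00 = 0.00
((ψ ∨ ψ) ∨ χ) ⊕ ~(φ ⊕ ~χ) = min(1, 0.91 + 0.00) = min(1, 0.91) = 0.91
~(((ψ ∨ ψ) ∨ χ) ⊕ ~(φ ⊕ ~χ)) = 1 − 0.91 = 0.09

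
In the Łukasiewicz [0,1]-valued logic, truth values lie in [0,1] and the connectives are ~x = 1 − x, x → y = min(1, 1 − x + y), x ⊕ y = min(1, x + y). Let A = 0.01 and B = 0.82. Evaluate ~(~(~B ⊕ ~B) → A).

~B = 1 − 0.82 = 0.18
~B ⊕ ~B = min(1, 0.18 + 0.18) = min(1, 0.36) = 0.36
~(~B ⊕ ~B) = 1 − 0.36 = 0.64
~(~B ⊕ ~B) → A = min(1, 1 − 0.64 + 0.01) = min(1, 0.37) = 0.37
~(~(~B ⊕ ~B) → A) = 1 − 0.37 = 0.63

0.63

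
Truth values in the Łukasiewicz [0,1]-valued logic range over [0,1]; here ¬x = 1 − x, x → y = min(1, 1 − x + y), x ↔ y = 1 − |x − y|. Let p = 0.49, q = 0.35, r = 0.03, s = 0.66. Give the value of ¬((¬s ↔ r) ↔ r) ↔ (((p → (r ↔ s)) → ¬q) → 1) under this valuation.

¬s = 1 − 0.66 = 0.34
¬s ↔ r = 1 − |0.34 − 0.03| = 1 − 0.31 = 0.69
(¬s ↔ r) ↔ r = 1 − |0.69 − 0.03| = 1 − 0.66 = 0.34
¬((¬s ↔ r) ↔ r) = 1 − 0.34 = 0.66
r ↔ s = 1 − |0.03 − 0.66| = 1 − 0.63 = 0.37
p → (r ↔ s) = min(1, 1 − 0.49 + 0.37) = min(1, 0.88) = 0.88
¬q = 1 − 0.35 = 0.65
(p → (r ↔ s)) → ¬q = min(1, 1 − 0.88 + 0.65) = min(1, 0.77) = 0.77
((p → (r ↔ s)) → ¬q) → 1 = min(1, 1 − 0.77 + 1.00) = min(1, 1.23) = 1.00
¬((¬s ↔ r) ↔ r) ↔ (((p → (r ↔ s)) → ¬q) → 1) = 1 − |0.66 − 1.00| = 1 − 0.34 = 0.66

0.66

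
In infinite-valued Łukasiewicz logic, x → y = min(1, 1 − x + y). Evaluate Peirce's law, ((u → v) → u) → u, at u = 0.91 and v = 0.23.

0.91

u → v = min(1, 1 − 0.91 + 0.23) = min(1, 0.32) = 0.32
(u → v) → u = min(1, 1 − 0.32 + 0.91) = min(1, 1.59) = 1.00
((u → v) → u) → u = min(1, 1 − 1.00 + 0.91) = min(1, 0.91) = 0.91
(The value 0.91 < 1 shows this instance is not satisfied; not a Ł∞-tautology in general.)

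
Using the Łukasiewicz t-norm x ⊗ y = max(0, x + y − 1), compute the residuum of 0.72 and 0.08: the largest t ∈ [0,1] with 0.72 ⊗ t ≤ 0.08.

0.36

The residuum of the Łukasiewicz t-norm gives the supremum: min(1, 1 − 0.72 + 0.08).
1 − 0.72 + 0.08 = 0.36, so t = min(1, 0.36) = 0.36.
Check: 0.72 ⊗ 0.36 = max(0, 0.08) = 0.08 ≤ 0.08.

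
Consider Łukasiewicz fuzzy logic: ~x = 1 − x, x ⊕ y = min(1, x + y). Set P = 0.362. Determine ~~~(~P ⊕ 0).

0.362

~P = 1 − 0.362 = 0.638
~P ⊕ 0 = min(1, 0.638 + 0.000) = min(1, 0.638) = 0.638
~(~P ⊕ 0) = 1 − 0.638 = 0.362
~~(~P ⊕ 0) = 1 − 0.362 = 0.638
~~~(~P ⊕ 0) = 1 − 0.638 = 0.362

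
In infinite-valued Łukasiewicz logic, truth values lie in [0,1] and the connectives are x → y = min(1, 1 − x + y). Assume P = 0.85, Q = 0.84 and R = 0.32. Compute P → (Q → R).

Q → R = min(1, 1 − 0.84 + 0.32) = min(1, 0.48) = 0.48
P → (Q → R) = min(1, 1 − 0.85 + 0.48) = min(1, 0.63) = 0.63

0.63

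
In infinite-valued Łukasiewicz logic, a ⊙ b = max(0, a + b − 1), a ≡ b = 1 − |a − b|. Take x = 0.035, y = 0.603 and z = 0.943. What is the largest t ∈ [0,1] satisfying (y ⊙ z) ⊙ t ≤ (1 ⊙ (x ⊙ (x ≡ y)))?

0.454

y ⊙ z = max(0, 0.603 + 0.943 − 1) = max(0, 0.546) = 0.546
So the left factor is y ⊙ z = 0.546.
x ≡ y = 1 − |0.035 − 0.603| = 1 − 0.568 = 0.432
x ⊙ (x ≡ y) = max(0, 0.035 + 0.432 − 1) = max(0, -0.533) = 0.000
1 ⊙ (x ⊙ (x ≡ y)) = max(0, 1.000 + 0.000 − 1) = max(0, 0.000) = 0.000
So the right-hand bound is 1 ⊙ (x ⊙ (x ≡ y)) = 0.000.
The residuum of the Łukasiewicz t-norm gives the supremum: min(1, 1 − 0.546 + 0.000).
1 − 0.546 + 0.000 = 0.454, so t = min(1, 0.454) = 0.454.
Check: 0.546 ⊙ 0.454 = max(0, 0.000) = 0.000 ≤ 0.000.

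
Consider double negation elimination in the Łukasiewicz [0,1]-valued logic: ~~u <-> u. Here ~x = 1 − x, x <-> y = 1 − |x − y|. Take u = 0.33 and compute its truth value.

~u = 1 − 0.33 = 0.67
~~u = 1 − 0.67 = 0.33
~~u <-> u = 1 − |0.33 − 0.33| = 1 − 0.00 = 1.00
(As expected: always 1 in Ł∞ since negation is involutive.)

1.00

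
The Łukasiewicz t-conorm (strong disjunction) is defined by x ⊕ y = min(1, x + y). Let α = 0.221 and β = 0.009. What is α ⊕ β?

0.230

α ⊕ β = min(1, 0.221 + 0.009) = min(1, 0.230) = 0.230
For comparison, the Gödel t-conorm max(x, y) would give 0.221.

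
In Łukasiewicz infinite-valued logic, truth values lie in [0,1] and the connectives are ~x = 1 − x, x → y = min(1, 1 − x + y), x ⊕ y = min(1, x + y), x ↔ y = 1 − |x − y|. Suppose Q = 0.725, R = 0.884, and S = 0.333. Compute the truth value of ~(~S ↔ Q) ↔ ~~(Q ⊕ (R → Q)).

~S = 1 − 0.333 = 0.667
~S ↔ Q = 1 − |0.667 − 0.725| = 1 − 0.058 = 0.942
~(~S ↔ Q) = 1 − 0.942 = 0.058
R → Q = min(1, 1 − 0.884 + 0.725) = min(1, 0.841) = 0.841
Q ⊕ (R → Q) = min(1, 0.725 + 0.841) = min(1, 1.566) = 1.000
~(Q ⊕ (R → Q)) = 1 − 1.000 = 0.000
~~(Q ⊕ (R → Q)) = 1 − 0.000 = 1.000
~(~S ↔ Q) ↔ ~~(Q ⊕ (R → Q)) = 1 − |0.058 − 1.000| = 1 − 0.942 = 0.058

0.058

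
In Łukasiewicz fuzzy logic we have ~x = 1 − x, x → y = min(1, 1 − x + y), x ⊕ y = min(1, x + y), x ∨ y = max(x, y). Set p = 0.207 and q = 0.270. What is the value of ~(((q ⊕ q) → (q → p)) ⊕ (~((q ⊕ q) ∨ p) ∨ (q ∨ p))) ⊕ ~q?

q ⊕ q = min(1, 0.270 + 0.270) = min(1, 0.540) = 0.540
q → p = min(1, 1 − 0.270 + 0.207) = min(1, 0.937) = 0.937
(q ⊕ q) → (q → p) = min(1, 1 − 0.540 + 0.937) = min(1, 1.397) = 1.000
(q ⊕ q) ∨ p = max(0.540, 0.207) = 0.540
~((q ⊕ q) ∨ p) = 1 − 0.540 = 0.460
q ∨ p = max(0.270, 0.207) = 0.270
~((q ⊕ q) ∨ p) ∨ (q ∨ p) = max(0.460, 0.270) = 0.460
((q ⊕ q) → (q → p)) ⊕ (~((q ⊕ q) ∨ p) ∨ (q ∨ p)) = min(1, 1.000 + 0.460) = min(1, 1.460) = 1.000
~(((q ⊕ q) → (q → p)) ⊕ (~((q ⊕ q) ∨ p) ∨ (q ∨ p))) = 1 − 1.000 = 0.000
~q = 1 − 0.270 = 0.730
~(((q ⊕ q) → (q → p)) ⊕ (~((q ⊕ q) ∨ p) ∨ (q ∨ p))) ⊕ ~q = min(1, 0.000 + 0.730) = min(1, 0.730) = 0.730

0.730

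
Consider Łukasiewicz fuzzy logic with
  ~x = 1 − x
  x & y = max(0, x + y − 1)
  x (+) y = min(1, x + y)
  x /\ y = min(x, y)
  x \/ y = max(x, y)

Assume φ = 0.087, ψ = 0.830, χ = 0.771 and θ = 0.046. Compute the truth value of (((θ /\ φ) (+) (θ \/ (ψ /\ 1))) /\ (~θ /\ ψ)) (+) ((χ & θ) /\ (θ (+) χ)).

0.830

θ /\ φ = min(0.046, 0.087) = 0.046
ψ /\ 1 = min(0.830, 1.000) = 0.830
θ \/ (ψ /\ 1) = max(0.046, 0.830) = 0.830
(θ /\ φ) (+) (θ \/ (ψ /\ 1)) = min(1, 0.046 + 0.830) = min(1, 0.876) = 0.876
~θ = 1 − 0.046 = 0.954
~θ /\ ψ = min(0.954, 0.830) = 0.830
((θ /\ φ) (+) (θ \/ (ψ /\ 1))) /\ (~θ /\ ψ) = min(0.876, 0.830) = 0.830
χ & θ = max(0, 0.771 + 0.046 − 1) = max(0, -0.183) = 0.000
θ (+) χ = min(1, 0.046 + 0.771) = min(1, 0.817) = 0.817
(χ & θ) /\ (θ (+) χ) = min(0.000, 0.817) = 0.000
(((θ /\ φ) (+) (θ \/ (ψ /\ 1))) /\ (~θ /\ ψ)) (+) ((χ & θ) /\ (θ (+) χ)) = min(1, 0.830 + 0.000) = min(1, 0.830) = 0.830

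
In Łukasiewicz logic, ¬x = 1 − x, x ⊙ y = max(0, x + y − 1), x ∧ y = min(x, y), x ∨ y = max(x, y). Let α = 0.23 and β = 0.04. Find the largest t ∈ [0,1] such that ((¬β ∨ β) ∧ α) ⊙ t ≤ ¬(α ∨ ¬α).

1.00

¬β = 1 − 0.04 = 0.96
¬β ∨ β = max(0.96, 0.04) = 0.96
(¬β ∨ β) ∧ α = min(0.96, 0.23) = 0.23
So the left factor is (¬β ∨ β) ∧ α = 0.23.
¬α = 1 − 0.23 = 0.77
α ∨ ¬α = max(0.23, 0.77) = 0.77
¬(α ∨ ¬α) = 1 − 0.77 = 0.23
So the right-hand bound is ¬(α ∨ ¬α) = 0.23.
The residuum of the Łukasiewicz t-norm gives the supremum: min(1, 1 − 0.23 + 0.23).
1 − 0.23 + 0.23 = 1.00, so t = min(1, 1.00) = 1.00.
Check: 0.23 ⊙ 1.00 = max(0, 0.23) = 0.23 ≤ 0.23.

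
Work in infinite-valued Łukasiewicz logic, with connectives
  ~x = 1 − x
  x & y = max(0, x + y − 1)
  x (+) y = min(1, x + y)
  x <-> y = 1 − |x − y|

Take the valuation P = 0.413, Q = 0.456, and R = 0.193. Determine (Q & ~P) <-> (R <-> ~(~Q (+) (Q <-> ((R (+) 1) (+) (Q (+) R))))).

0.236

~P = 1 − 0.413 = 0.587
Q & ~P = max(0, 0.456 + 0.587 − 1) = max(0, 0.043) = 0.043
~Q = 1 − 0.456 = 0.544
R (+) 1 = min(1, 0.193 + 1.000) = min(1, 1.193) = 1.000
Q (+) R = min(1, 0.456 + 0.193) = min(1, 0.649) = 0.649
(R (+) 1) (+) (Q (+) R) = min(1, 1.000 + 0.649) = min(1, 1.649) = 1.000
Q <-> ((R (+) 1) (+) (Q (+) R)) = 1 − |0.456 − 1.000| = 1 − 0.544 = 0.456
~Q (+) (Q <-> ((R (+) 1) (+) (Q (+) R))) = min(1, 0.544 + 0.456) = min(1, 1.000) = 1.000
~(~Q (+) (Q <-> ((R (+) 1) (+) (Q (+) R)))) = 1 − 1.000 = 0.000
R <-> ~(~Q (+) (Q <-> ((R (+) 1) (+) (Q (+) R)))) = 1 − |0.193 − 0.000| = 1 − 0.193 = 0.807
(Q & ~P) <-> (R <-> ~(~Q (+) (Q <-> ((R (+) 1) (+) (Q (+) R))))) = 1 − |0.043 − 0.807| = 1 − 0.764 = 0.236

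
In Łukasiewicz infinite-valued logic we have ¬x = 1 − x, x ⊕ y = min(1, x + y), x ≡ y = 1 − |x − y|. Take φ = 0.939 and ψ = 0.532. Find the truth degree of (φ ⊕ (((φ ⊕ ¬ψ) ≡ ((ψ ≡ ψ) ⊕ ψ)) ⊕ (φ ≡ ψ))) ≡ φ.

0.939

¬ψ = 1 − 0.532 = 0.468
φ ⊕ ¬ψ = min(1, 0.939 + 0.468) = min(1, 1.407) = 1.000
ψ ≡ ψ = 1 − |0.532 − 0.532| = 1 − 0.000 = 1.000
(ψ ≡ ψ) ⊕ ψ = min(1, 1.000 + 0.532) = min(1, 1.532) = 1.000
(φ ⊕ ¬ψ) ≡ ((ψ ≡ ψ) ⊕ ψ) = 1 − |1.000 − 1.000| = 1 − 0.000 = 1.000
φ ≡ ψ = 1 − |0.939 − 0.532| = 1 − 0.407 = 0.593
((φ ⊕ ¬ψ) ≡ ((ψ ≡ ψ) ⊕ ψ)) ⊕ (φ ≡ ψ) = min(1, 1.000 + 0.593) = min(1, 1.593) = 1.000
φ ⊕ (((φ ⊕ ¬ψ) ≡ ((ψ ≡ ψ) ⊕ ψ)) ⊕ (φ ≡ ψ)) = min(1, 0.939 + 1.000) = min(1, 1.939) = 1.000
(φ ⊕ (((φ ⊕ ¬ψ) ≡ ((ψ ≡ ψ) ⊕ ψ)) ⊕ (φ ≡ ψ))) ≡ φ = 1 − |1.000 − 0.939| = 1 − 0.061 = 0.939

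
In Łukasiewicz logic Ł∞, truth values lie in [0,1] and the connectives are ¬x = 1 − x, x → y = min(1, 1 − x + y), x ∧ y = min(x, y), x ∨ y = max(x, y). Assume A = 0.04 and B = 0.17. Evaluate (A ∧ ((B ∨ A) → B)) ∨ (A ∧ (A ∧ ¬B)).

0.04

B ∨ A = max(0.17, 0.04) = 0.17
(B ∨ A) → B = min(1, 1 − 0.17 + 0.17) = min(1, 1.00) = 1.00
A ∧ ((B ∨ A) → B) = min(0.04, 1.00) = 0.04
¬B = 1 − 0.17 = 0.83
A ∧ ¬B = min(0.04, 0.83) = 0.04
A ∧ (A ∧ ¬B) = min(0.04, 0.04) = 0.04
(A ∧ ((B ∨ A) → B)) ∨ (A ∧ (A ∧ ¬B)) = max(0.04, 0.04) = 0.04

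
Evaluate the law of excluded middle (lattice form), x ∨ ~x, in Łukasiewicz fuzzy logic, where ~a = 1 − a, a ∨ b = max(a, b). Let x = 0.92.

~x = 1 − 0.92 = 0.08
x ∨ ~x = max(0.92, 0.08) = 0.92
(The value 0.92 < 1 shows this instance is not satisfied; not a Ł∞-tautology — its value is max(a, 1−a).)

0.92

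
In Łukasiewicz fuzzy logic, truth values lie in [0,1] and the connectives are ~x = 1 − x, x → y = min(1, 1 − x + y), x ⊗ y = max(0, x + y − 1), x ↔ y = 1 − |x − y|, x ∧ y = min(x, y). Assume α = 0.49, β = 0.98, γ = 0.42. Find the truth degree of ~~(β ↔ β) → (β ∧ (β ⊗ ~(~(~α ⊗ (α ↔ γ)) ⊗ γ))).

0.98

β ↔ β = 1 − |0.98 − 0.98| = 1 − 0.00 = 1.00
~(β ↔ β) = 1 − 1.00 = 0.00
~~(β ↔ β) = 1 − 0.00 = 1.00
~α = 1 − 0.49 = 0.51
α ↔ γ = 1 − |0.49 − 0.42| = 1 − 0.07 = 0.93
~α ⊗ (α ↔ γ) = max(0, 0.51 + 0.93 − 1) = max(0, 0.44) = 0.44
~(~α ⊗ (α ↔ γ)) = 1 − 0.44 = 0.56
~(~α ⊗ (α ↔ γ)) ⊗ γ = max(0, 0.56 + 0.42 − 1) = max(0, -0.02) = 0.00
~(~(~α ⊗ (α ↔ γ)) ⊗ γ) = 1 − 0.00 = 1.00
β ⊗ ~(~(~α ⊗ (α ↔ γ)) ⊗ γ) = max(0, 0.98 + 1.00 − 1) = max(0, 0.98) = 0.98
β ∧ (β ⊗ ~(~(~α ⊗ (α ↔ γ)) ⊗ γ)) = min(0.98, 0.98) = 0.98
~~(β ↔ β) → (β ∧ (β ⊗ ~(~(~α ⊗ (α ↔ γ)) ⊗ γ))) = min(1, 1 − 1.00 + 0.98) = min(1, 0.98) = 0.98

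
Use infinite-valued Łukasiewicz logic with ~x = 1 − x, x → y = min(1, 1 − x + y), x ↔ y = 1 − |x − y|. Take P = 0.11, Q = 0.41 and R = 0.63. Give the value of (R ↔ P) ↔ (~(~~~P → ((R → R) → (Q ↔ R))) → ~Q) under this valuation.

0.48

R ↔ P = 1 − |0.63 − 0.11| = 1 − 0.52 = 0.48
~P = 1 − 0.11 = 0.89
~~P = 1 − 0.89 = 0.11
~~~P = 1 − 0.11 = 0.89
R → R = min(1, 1 − 0.63 + 0.63) = min(1, 1.00) = 1.00
Q ↔ R = 1 − |0.41 − 0.63| = 1 − 0.22 = 0.78
(R → R) → (Q ↔ R) = min(1, 1 − 1.00 + 0.78) = min(1, 0.78) = 0.78
~~~P → ((R → R) → (Q ↔ R)) = min(1, 1 − 0.89 + 0.78) = min(1, 0.89) = 0.89
~(~~~P → ((R → R) → (Q ↔ R))) = 1 − 0.89 = 0.11
~Q = 1 − 0.41 = 0.59
~(~~~P → ((R → R) → (Q ↔ R))) → ~Q = min(1, 1 − 0.11 + 0.59) = min(1, 1.48) = 1.00
(R ↔ P) ↔ (~(~~~P → ((R → R) → (Q ↔ R))) → ~Q) = 1 − |0.48 − 1.00| = 1 − 0.52 = 0.48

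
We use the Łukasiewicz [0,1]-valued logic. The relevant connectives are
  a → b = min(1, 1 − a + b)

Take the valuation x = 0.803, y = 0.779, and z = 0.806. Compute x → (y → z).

1.000

y → z = min(1, 1 − 0.779 + 0.806) = min(1, 1.027) = 1.000
x → (y → z) = min(1, 1 − 0.803 + 1.000) = min(1, 1.197) = 1.000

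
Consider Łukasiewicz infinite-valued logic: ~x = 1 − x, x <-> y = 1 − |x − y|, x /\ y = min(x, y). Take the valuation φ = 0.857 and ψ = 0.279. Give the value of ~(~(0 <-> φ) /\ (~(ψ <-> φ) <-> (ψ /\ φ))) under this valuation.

0.299

0 <-> φ = 1 − |0.000 − 0.857| = 1 − 0.857 = 0.143
~(0 <-> φ) = 1 − 0.143 = 0.857
ψ <-> φ = 1 − |0.279 − 0.857| = 1 − 0.578 = 0.422
~(ψ <-> φ) = 1 − 0.422 = 0.578
ψ /\ φ = min(0.279, 0.857) = 0.279
~(ψ <-> φ) <-> (ψ /\ φ) = 1 − |0.578 − 0.279| = 1 − 0.299 = 0.701
~(0 <-> φ) /\ (~(ψ <-> φ) <-> (ψ /\ φ)) = min(0.857, 0.701) = 0.701
~(~(0 <-> φ) /\ (~(ψ <-> φ) <-> (ψ /\ φ))) = 1 − 0.701 = 0.299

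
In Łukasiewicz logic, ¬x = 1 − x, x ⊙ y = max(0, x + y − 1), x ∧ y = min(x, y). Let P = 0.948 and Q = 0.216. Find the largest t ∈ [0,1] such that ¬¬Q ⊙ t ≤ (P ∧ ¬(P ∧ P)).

¬Q = 1 − 0.216 = 0.784
¬¬Q = 1 − 0.784 = 0.216
So the left factor is ¬¬Q = 0.216.
P ∧ P = min(0.948, 0.948) = 0.948
¬(P ∧ P) = 1 − 0.948 = 0.052
P ∧ ¬(P ∧ P) = min(0.948, 0.052) = 0.052
So the right-hand bound is P ∧ ¬(P ∧ P) = 0.052.
The residuum of the Łukasiewicz t-norm gives the supremum: min(1, 1 − 0.216 + 0.052).
1 − 0.216 + 0.052 = 0.836, so t = min(1, 0.836) = 0.836.
Check: 0.216 ⊙ 0.836 = max(0, 0.052) = 0.052 ≤ 0.052.

0.836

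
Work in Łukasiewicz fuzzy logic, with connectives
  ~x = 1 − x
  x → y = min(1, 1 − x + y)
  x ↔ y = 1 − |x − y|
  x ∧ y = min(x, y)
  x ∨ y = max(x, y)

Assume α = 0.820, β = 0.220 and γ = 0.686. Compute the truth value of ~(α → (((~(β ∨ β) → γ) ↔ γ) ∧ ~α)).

β ∨ β = max(0.220, 0.220) = 0.220
~(β ∨ β) = 1 − 0.220 = 0.780
~(β ∨ β) → γ = min(1, 1 − 0.780 + 0.686) = min(1, 0.906) = 0.906
(~(β ∨ β) → γ) ↔ γ = 1 − |0.906 − 0.686| = 1 − 0.220 = 0.780
~α = 1 − 0.820 = 0.180
((~(β ∨ β) → γ) ↔ γ) ∧ ~α = min(0.780, 0.180) = 0.180
α → (((~(β ∨ β) → γ) ↔ γ) ∧ ~α) = min(1, 1 − 0.820 + 0.180) = min(1, 0.360) = 0.360
~(α → (((~(β ∨ β) → γ) ↔ γ) ∧ ~α)) = 1 − 0.360 = 0.640

0.640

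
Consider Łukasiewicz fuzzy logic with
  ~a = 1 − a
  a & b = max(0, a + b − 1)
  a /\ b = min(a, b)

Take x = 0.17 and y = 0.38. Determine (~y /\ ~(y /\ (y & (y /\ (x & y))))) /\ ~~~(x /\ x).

0.62

~y = 1 − 0.38 = 0.62
x & y = max(0, 0.17 + 0.38 − 1) = max(0, -0.45) = 0.00
y /\ (x & y) = min(0.38, 0.00) = 0.00
y & (y /\ (x & y)) = max(0, 0.38 + 0.00 − 1) = max(0, -0.62) = 0.00
y /\ (y & (y /\ (x & y))) = min(0.38, 0.00) = 0.00
~(y /\ (y & (y /\ (x & y)))) = 1 − 0.00 = 1.00
~y /\ ~(y /\ (y & (y /\ (x & y)))) = min(0.62, 1.00) = 0.62
x /\ x = min(0.17, 0.17) = 0.17
~(x /\ x) = 1 − 0.17 = 0.83
~~(x /\ x) = 1 − 0.83 = 0.17
~~~(x /\ x) = 1 − 0.17 = 0.83
(~y /\ ~(y /\ (y & (y /\ (x & y))))) /\ ~~~(x /\ x) = min(0.62, 0.83) = 0.62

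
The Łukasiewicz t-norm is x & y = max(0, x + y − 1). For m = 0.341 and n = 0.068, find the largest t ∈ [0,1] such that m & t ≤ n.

The residuum of the Łukasiewicz t-norm gives the supremum: min(1, 1 − 0.341 + 0.068).
1 − 0.341 + 0.068 = 0.727, so t = min(1, 0.727) = 0.727.
Check: 0.341 & 0.727 = max(0, 0.068) = 0.068 ≤ 0.068.

0.727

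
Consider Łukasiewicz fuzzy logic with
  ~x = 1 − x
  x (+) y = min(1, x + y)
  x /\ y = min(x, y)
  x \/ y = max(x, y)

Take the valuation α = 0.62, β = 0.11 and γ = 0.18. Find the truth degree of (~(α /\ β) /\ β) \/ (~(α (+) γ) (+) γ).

0.38

α /\ β = min(0.62, 0.11) = 0.11
~(α /\ β) = 1 − 0.11 = 0.89
~(α /\ β) /\ β = min(0.89, 0.11) = 0.11
α (+) γ = min(1, 0.62 + 0.18) = min(1, 0.80) = 0.80
~(α (+) γ) = 1 − 0.80 = 0.20
~(α (+) γ) (+) γ = min(1, 0.20 + 0.18) = min(1, 0.38) = 0.38
(~(α /\ β) /\ β) \/ (~(α (+) γ) (+) γ) = max(0.11, 0.38) = 0.38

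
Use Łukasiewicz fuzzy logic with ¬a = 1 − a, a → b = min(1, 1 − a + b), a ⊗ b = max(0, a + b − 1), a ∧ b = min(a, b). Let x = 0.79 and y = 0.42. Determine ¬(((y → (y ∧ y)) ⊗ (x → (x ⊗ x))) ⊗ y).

y ∧ y = min(0.42, 0.42) = 0.42
y → (y ∧ y) = min(1, 1 − 0.42 + 0.42) = min(1, 1.00) = 1.00
x ⊗ x = max(0, 0.79 + 0.79 − 1) = max(0, 0.58) = 0.58
x → (x ⊗ x) = min(1, 1 − 0.79 + 0.58) = min(1, 0.79) = 0.79
(y → (y ∧ y)) ⊗ (x → (x ⊗ x)) = max(0, 1.00 + 0.79 − 1) = max(0, 0.79) = 0.79
((y → (y ∧ y)) ⊗ (x → (x ⊗ x))) ⊗ y = max(0, 0.79 + 0.42 − 1) = max(0, 0.21) = 0.21
¬(((y → (y ∧ y)) ⊗ (x → (x ⊗ x))) ⊗ y) = 1 − 0.21 = 0.79

0.79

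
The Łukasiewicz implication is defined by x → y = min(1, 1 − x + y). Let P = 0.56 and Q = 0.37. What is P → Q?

0.81

P → Q = min(1, 1 − 0.56 + 0.37) = min(1, 0.81) = 0.81
For comparison, the Gödel implication (1 if x ≤ y else y) would give 0.37.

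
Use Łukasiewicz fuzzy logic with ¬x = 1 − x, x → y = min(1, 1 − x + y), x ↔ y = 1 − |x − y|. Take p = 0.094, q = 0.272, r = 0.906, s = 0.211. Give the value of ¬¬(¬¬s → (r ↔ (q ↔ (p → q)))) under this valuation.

¬s = 1 − 0.211 = 0.789
¬¬s = 1 − 0.789 = 0.211
p → q = min(1, 1 − 0.094 + 0.272) = min(1, 1.178) = 1.000
q ↔ (p → q) = 1 − |0.272 − 1.000| = 1 − 0.728 = 0.272
r ↔ (q ↔ (p → q)) = 1 − |0.906 − 0.272| = 1 − 0.634 = 0.366
¬¬s → (r ↔ (q ↔ (p → q))) = min(1, 1 − 0.211 + 0.366) = min(1, 1.155) = 1.000
¬(¬¬s → (r ↔ (q ↔ (p → q)))) = 1 − 1.000 = 0.000
¬¬(¬¬s → (r ↔ (q ↔ (p → q)))) = 1 − 0.000 = 1.000

1.000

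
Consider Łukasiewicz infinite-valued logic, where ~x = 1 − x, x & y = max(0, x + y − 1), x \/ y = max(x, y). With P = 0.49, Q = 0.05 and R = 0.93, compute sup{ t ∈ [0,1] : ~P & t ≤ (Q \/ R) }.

~P = 1 − 0.49 = 0.51
So the left factor is ~P = 0.51.
Q \/ R = max(0.05, 0.93) = 0.93
So the right-hand bound is Q \/ R = 0.93.
The residuum of the Łukasiewicz t-norm gives the supremum: min(1, 1 − 0.51 + 0.93).
1 − 0.51 + 0.93 = 1.42, so t = min(1, 1.42) = 1.00.
Check: 0.51 & 1.00 = max(0, 0.51) = 0.51 ≤ 0.93.

1.00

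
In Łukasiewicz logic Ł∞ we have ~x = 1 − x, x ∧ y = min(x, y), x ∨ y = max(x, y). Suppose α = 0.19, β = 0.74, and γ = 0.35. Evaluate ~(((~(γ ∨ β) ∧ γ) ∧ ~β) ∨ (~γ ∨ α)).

0.35

γ ∨ β = max(0.35, 0.74) = 0.74
~(γ ∨ β) = 1 − 0.74 = 0.26
~(γ ∨ β) ∧ γ = min(0.26, 0.35) = 0.26
~β = 1 − 0.74 = 0.26
(~(γ ∨ β) ∧ γ) ∧ ~β = min(0.26, 0.26) = 0.26
~γ = 1 − 0.35 = 0.65
~γ ∨ α = max(0.65, 0.19) = 0.65
((~(γ ∨ β) ∧ γ) ∧ ~β) ∨ (~γ ∨ α) = max(0.26, 0.65) = 0.65
~(((~(γ ∨ β) ∧ γ) ∧ ~β) ∨ (~γ ∨ α)) = 1 − 0.65 = 0.35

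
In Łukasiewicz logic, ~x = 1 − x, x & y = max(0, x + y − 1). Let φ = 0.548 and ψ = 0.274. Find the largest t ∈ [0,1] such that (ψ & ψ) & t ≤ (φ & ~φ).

ψ & ψ = max(0, 0.274 + 0.274 − 1) = max(0, -0.452) = 0.000
So the left factor is ψ & ψ = 0.000.
~φ = 1 − 0.548 = 0.452
φ & ~φ = max(0, 0.548 + 0.452 − 1) = max(0, 0.000) = 0.000
So the right-hand bound is φ & ~φ = 0.000.
The residuum of the Łukasiewicz t-norm gives the supremum: min(1, 1 − 0.000 + 0.000).
1 − 0.000 + 0.000 = 1.000, so t = min(1, 1.000) = 1.000.
Check: 0.000 & 1.000 = max(0, 0.000) = 0.000 ≤ 0.000.

1.000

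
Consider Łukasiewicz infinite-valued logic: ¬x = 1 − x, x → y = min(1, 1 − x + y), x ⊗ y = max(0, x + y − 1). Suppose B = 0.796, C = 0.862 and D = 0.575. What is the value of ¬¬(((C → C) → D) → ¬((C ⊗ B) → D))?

C → C = min(1, 1 − 0.862 + 0.862) = min(1, 1.000) = 1.000
(C → C) → D = min(1, 1 − 1.000 + 0.575) = min(1, 0.575) = 0.575
C ⊗ B = max(0, 0.862 + 0.796 − 1) = max(0, 0.658) = 0.658
(C ⊗ B) → D = min(1, 1 − 0.658 + 0.575) = min(1, 0.917) = 0.917
¬((C ⊗ B) → D) = 1 − 0.917 = 0.083
((C → C) → D) → ¬((C ⊗ B) → D) = min(1, 1 − 0.575 + 0.083) = min(1, 0.508) = 0.508
¬(((C → C) → D) → ¬((C ⊗ B) → D)) = 1 − 0.508 = 0.492
¬¬(((C → C) → D) → ¬((C ⊗ B) → D)) = 1 − 0.492 = 0.508

0.508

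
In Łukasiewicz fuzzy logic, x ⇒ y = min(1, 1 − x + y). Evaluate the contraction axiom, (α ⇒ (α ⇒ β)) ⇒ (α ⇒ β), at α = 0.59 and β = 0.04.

0.59

α ⇒ β = min(1, 1 − 0.59 + 0.04) = min(1, 0.45) = 0.45
α ⇒ (α ⇒ β) = min(1, 1 − 0.59 + 0.45) = min(1, 0.86) = 0.86
(α ⇒ (α ⇒ β)) ⇒ (α ⇒ β) = min(1, 1 − 0.86 + 0.45) = min(1, 0.59) = 0.59
(The value 0.59 < 1 shows this instance is not satisfied; fails in Ł∞ (the t-norm is not idempotent).)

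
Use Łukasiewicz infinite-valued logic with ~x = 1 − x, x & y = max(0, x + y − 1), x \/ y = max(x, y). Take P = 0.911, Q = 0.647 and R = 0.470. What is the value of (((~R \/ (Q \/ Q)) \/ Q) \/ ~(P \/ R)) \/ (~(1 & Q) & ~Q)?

0.647

~R = 1 − 0.470 = 0.530
Q \/ Q = max(0.647, 0.647) = 0.647
~R \/ (Q \/ Q) = max(0.530, 0.647) = 0.647
(~R \/ (Q \/ Q)) \/ Q = max(0.647, 0.647) = 0.647
P \/ R = max(0.911, 0.470) = 0.911
~(P \/ R) = 1 − 0.911 = 0.089
((~R \/ (Q \/ Q)) \/ Q) \/ ~(P \/ R) = max(0.647, 0.089) = 0.647
1 & Q = max(0, 1.000 + 0.647 − 1) = max(0, 0.647) = 0.647
~(1 & Q) = 1 − 0.647 = 0.353
~Q = 1 − 0.647 = 0.353
~(1 & Q) & ~Q = max(0, 0.353 + 0.353 − 1) = max(0, -0.294) = 0.000
(((~R \/ (Q \/ Q)) \/ Q) \/ ~(P \/ R)) \/ (~(1 & Q) & ~Q) = max(0.647, 0.000) = 0.647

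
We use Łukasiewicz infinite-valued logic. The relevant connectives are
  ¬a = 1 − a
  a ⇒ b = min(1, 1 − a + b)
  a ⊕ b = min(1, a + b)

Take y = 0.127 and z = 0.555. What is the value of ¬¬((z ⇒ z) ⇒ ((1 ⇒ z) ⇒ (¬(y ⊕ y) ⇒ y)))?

0.826

z ⇒ z = min(1, 1 − 0.555 + 0.555) = min(1, 1.000) = 1.000
1 ⇒ z = min(1, 1 − 1.000 + 0.555) = min(1, 0.555) = 0.555
y ⊕ y = min(1, 0.127 + 0.127) = min(1, 0.254) = 0.254
¬(y ⊕ y) = 1 − 0.254 = 0.746
¬(y ⊕ y) ⇒ y = min(1, 1 − 0.746 + 0.127) = min(1, 0.381) = 0.381
(1 ⇒ z) ⇒ (¬(y ⊕ y) ⇒ y) = min(1, 1 − 0.555 + 0.381) = min(1, 0.826) = 0.826
(z ⇒ z) ⇒ ((1 ⇒ z) ⇒ (¬(y ⊕ y) ⇒ y)) = min(1, 1 − 1.000 + 0.826) = min(1, 0.826) = 0.826
¬((z ⇒ z) ⇒ ((1 ⇒ z) ⇒ (¬(y ⊕ y) ⇒ y))) = 1 − 0.826 = 0.174
¬¬((z ⇒ z) ⇒ ((1 ⇒ z) ⇒ (¬(y ⊕ y) ⇒ y))) = 1 − 0.174 = 0.826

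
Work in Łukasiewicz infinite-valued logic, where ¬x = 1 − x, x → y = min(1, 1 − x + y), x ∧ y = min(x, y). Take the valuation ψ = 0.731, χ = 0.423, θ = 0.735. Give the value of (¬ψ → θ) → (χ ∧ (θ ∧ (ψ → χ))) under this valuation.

0.423

¬ψ = 1 − 0.731 = 0.269
¬ψ → θ = min(1, 1 − 0.269 + 0.735) = min(1, 1.466) = 1.000
ψ → χ = min(1, 1 − 0.731 + 0.423) = min(1, 0.692) = 0.692
θ ∧ (ψ → χ) = min(0.735, 0.692) = 0.692
χ ∧ (θ ∧ (ψ → χ)) = min(0.423, 0.692) = 0.423
(¬ψ → θ) → (χ ∧ (θ ∧ (ψ → χ))) = min(1, 1 − 1.000 + 0.423) = min(1, 0.423) = 0.423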